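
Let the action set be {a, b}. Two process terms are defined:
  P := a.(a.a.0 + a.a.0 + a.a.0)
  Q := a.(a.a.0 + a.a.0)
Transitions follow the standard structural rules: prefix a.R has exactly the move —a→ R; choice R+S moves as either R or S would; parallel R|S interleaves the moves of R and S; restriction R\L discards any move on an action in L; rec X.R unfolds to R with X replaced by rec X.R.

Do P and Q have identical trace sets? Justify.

Reachable graph of P (4 states):
  u0 = a.(a.a.0 + a.a.0 + a.a.0) | —a→ u1
  u1 = a.a.0 + a.a.0 + a.a.0 | —a→ u2
  u2 = a.0 | —a→ u3
  u3 = 0 | stopped
Reachable graph of Q (4 states):
  v0 = a.(a.a.0 + a.a.0) | —a→ v1
  v1 = a.a.0 + a.a.0 | —a→ v2
  v2 = a.0 | —a→ v3
  v3 = 0 | stopped
Coarsest stable partition (strong bisimilarity classes):
  B0 = {u0, v0}
  B1 = {u1, v1}
  B2 = {u2, v2}
  B3 = {u3, v3}
u0 ∈ B0, v0 ∈ B0 → same block
Bisimilar ⇒ trace-equivalent.

trace-equivalent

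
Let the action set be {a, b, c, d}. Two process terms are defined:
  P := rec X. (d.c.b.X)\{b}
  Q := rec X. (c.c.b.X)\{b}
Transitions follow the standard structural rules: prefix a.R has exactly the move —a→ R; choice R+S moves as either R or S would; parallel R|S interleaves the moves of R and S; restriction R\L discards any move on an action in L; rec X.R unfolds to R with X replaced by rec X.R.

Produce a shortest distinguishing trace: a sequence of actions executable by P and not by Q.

LTS(P): 3 reachable states
  m0 = rec X. (d.c.b.X)\{b} :: =d=> m1
  m1 = (c.b.(rec X. (d.c.b.X)\{b}))\{b} :: =c=> m2
  m2 = (b.(rec X. (d.c.b.X)\{b}))\{b} :: stopped
LTS(Q): 3 reachable states
  n0 = rec X. (c.c.b.X)\{b} :: =c=> n1
  n1 = (c.b.(rec X. (c.c.b.X)\{b}))\{b} :: =c=> n2
  n2 = (b.(rec X. (c.c.b.X)\{b}))\{b} :: stopped
Trace ⟨d⟩ through P, begin at {m0}:
  after d @ step 1: {m1}
  — P admits the full trace.
Trace ⟨d⟩ through Q, begin at {n0}:
  after d @ step 1: no successor for Q

d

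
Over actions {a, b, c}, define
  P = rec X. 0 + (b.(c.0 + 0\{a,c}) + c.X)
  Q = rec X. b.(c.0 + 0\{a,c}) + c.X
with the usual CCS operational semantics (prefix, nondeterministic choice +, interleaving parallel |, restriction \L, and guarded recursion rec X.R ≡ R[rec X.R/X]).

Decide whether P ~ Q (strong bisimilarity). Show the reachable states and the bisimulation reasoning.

bisimilar

P's transition system — 3 states:
  p0 = rec X. 0 + (b.(c.0 + 0\{a,c}) + c.X) :: —b→ p1, —c→ p0
  p1 = c.0 + 0\{a,c} :: —c→ p2
  p2 = 0 :: ∅
Q's transition system — 3 states:
  q0 = rec X. b.(c.0 + 0\{a,c}) + c.X :: —b→ q1, —c→ q0
  q1 = c.0 + 0\{a,c} :: —c→ q2
  q2 = 0 :: ∅
Coarsest stable partition (strong bisimilarity classes):
  B0 = {p0, q0}
  B1 = {p1, q1}
  B2 = {p2, q2}
p0 ∈ B0, q0 ∈ B0 → same block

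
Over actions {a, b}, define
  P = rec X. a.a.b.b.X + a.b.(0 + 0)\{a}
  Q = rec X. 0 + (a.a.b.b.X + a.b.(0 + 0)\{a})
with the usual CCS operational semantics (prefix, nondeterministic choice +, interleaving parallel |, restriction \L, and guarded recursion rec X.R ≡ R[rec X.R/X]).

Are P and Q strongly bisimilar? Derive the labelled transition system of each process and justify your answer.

P's transition system — 6 states:
  s0 = rec X. a.a.b.b.X + a.b.(0 + 0)\{a} | —a→ s1, —a→ s2
  s1 = a.b.b.(rec X. a.a.b.b.X + a.b.(0 + 0)\{a}) | —a→ s3
  s2 = b.(0 + 0)\{a} | —b→ s4
  s3 = b.b.(rec X. a.a.b.b.X + a.b.(0 + 0)\{a}) | —b→ s5
  s4 = (0 + 0)\{a} | ∅
  s5 = b.(rec X. a.a.b.b.X + a.b.(0 + 0)\{a}) | —b→ s0
Q's transition system — 6 states:
  t0 = rec X. 0 + (a.a.b.b.X + a.b.(0 + 0)\{a}) | —a→ t1, —a→ t2
  t1 = a.b.b.(rec X. 0 + (a.a.b.b.X + a.b.(0 + 0)\{a})) | —a→ t3
  t2 = b.(0 + 0)\{a} | —b→ t4
  t3 = b.b.(rec X. 0 + (a.a.b.b.X + a.b.(0 + 0)\{a})) | —b→ t5
  t4 = (0 + 0)\{a} | ∅
  t5 = b.(rec X. 0 + (a.a.b.b.X + a.b.(0 + 0)\{a})) | —b→ t0
Partition-refinement fixed point:
  B0 = {s0, t0}
  B1 = {s2, t2}
  B2 = {s4, t4}
  B3 = {s1, t1}
  B4 = {s3, t3}
  B5 = {s5, t5}
s0 ∈ B0, t0 ∈ B0 → same block

YES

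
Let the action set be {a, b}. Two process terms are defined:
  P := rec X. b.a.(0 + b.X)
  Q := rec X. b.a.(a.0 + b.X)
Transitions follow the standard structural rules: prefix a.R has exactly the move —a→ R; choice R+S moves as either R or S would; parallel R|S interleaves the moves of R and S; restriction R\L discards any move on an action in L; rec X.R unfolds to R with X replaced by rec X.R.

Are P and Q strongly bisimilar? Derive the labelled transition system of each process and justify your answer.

NO

LTS(P): 3 reachable states
  m0 = rec X. b.a.(0 + b.X) | -b-> m1
  m1 = a.(0 + b.(rec X. b.a.(0 + b.X))) | -a-> m2
  m2 = 0 + b.(rec X. b.a.(0 + b.X)) | -b-> m0
LTS(Q): 4 reachable states
  n0 = rec X. b.a.(a.0 + b.X) | -b-> n1
  n1 = a.(a.0 + b.(rec X. b.a.(a.0 + b.X))) | -a-> n2
  n2 = a.0 + b.(rec X. b.a.(a.0 + b.X)) | -a-> n3, -b-> n0
  n3 = 0 | stopped
Bisimilarity quotient blocks:
  B0 = {m0}
  B1 = {m1}
  B2 = {m2}
  B3 = {n0}
  B4 = {n1}
  B5 = {n2}
  B6 = {n3}
m0 ∈ B0, n0 ∈ B3 → different blocks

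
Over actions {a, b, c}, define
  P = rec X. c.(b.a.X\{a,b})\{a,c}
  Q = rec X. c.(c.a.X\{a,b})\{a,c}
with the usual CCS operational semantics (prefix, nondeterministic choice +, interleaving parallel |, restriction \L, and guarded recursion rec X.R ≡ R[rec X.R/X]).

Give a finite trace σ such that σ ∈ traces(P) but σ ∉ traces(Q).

LTS(P): 3 reachable states
  s0 = rec X. c.(b.a.X\{a,b})\{a,c} | =c=> s1
  s1 = (b.a.(rec X. c.(b.a.X\{a,b})\{a,c})\{a,b})\{a,c} | =b=> s2
  s2 = (a.(rec X. c.(b.a.X\{a,b})\{a,c})\{a,b})\{a,c} | ∅
LTS(Q): 2 reachable states
  t0 = rec X. c.(c.a.X\{a,b})\{a,c} | =c=> t1
  t1 = (c.a.(rec X. c.(c.a.X\{a,b})\{a,c})\{a,b})\{a,c} | ∅
Run σ = ⟨cb⟩ on P: start {s0}
  step 1 (c): {s1}
  step 2 (b): {s2}
  ✓ P
Run σ = ⟨cb⟩ on Q: start {t0}
  step 1 (c): {t1}
  step 2 (b): ∅ (Q stuck)

cb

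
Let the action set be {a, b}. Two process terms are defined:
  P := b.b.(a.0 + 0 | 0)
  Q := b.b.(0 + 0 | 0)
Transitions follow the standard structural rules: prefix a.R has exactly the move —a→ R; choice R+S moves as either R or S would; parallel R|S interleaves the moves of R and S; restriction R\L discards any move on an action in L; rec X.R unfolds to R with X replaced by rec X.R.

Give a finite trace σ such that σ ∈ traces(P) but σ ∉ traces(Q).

bba

P's transition system — 4 states:
  s0 = b.b.(a.0 + 0 | 0) ⊢ --b--▸ s1
  s1 = b.(a.0 + 0 | 0) ⊢ --b--▸ s2
  s2 = a.0 + 0 | 0 ⊢ --a--▸ s3
  s3 = 0 ⊢ ∅
Q's transition system — 3 states:
  t0 = b.b.(0 + 0 | 0) ⊢ --b--▸ t1
  t1 = b.(0 + 0 | 0) ⊢ --b--▸ t2
  t2 = 0 + 0 | 0 ⊢ ∅
Trace ⟨bba⟩ through P, begin at {s0}:
  step 1 (b): {s1}
  step 2 (b): {s2}
  step 3 (a): {s3}
  — P admits the full trace.
Trace ⟨bba⟩ through Q, begin at {t0}:
  step 1 (b): {t1}
  step 2 (b): {t2}
  step 3 (a): ∅ (Q stuck)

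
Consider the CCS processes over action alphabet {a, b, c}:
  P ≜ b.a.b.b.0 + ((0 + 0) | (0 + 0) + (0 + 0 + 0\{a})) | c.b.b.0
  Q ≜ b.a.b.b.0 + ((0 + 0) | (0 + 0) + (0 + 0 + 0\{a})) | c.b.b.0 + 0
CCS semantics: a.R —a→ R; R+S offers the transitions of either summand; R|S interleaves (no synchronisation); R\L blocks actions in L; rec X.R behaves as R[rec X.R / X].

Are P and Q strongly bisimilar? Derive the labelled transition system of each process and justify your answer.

P ~ Q

Reachable graph of P (8 states):
  s0 = b.a.b.b.0 + ((0 + 0) | (0 + 0) + (0 + 0 + 0\{a})) | c.b.b.0 has moves ··b··> s1, ··c··> s2
  s1 = a.b.b.0 has moves ··a··> s3
  s2 = ((0 + 0) | (0 + 0) + (0 + 0 + 0\{a})) | b.b.0 has moves ··b··> s4
  s3 = b.b.0 has moves ··b··> s5
  s4 = ((0 + 0) | (0 + 0) + (0 + 0 + 0\{a})) | b.0 has moves ··b··> s6
  s5 = b.0 has moves ··b··> s7
  s6 = ((0 + 0) | (0 + 0) + (0 + 0 + 0\{a})) | 0 has moves (no moves)
  s7 = 0 has moves (no moves)
Reachable graph of Q (8 states):
  t0 = b.a.b.b.0 + ((0 + 0) | (0 + 0) + (0 + 0 + 0\{a})) | c.b.b.0 + 0 has moves ··b··> t1, ··c··> t2
  t1 = a.b.b.0 has moves ··a··> t3
  t2 = ((0 + 0) | (0 + 0) + (0 + 0 + 0\{a})) | b.b.0 has moves ··b··> t4
  t3 = b.b.0 has moves ··b··> t5
  t4 = ((0 + 0) | (0 + 0) + (0 + 0 + 0\{a})) | b.0 has moves ··b··> t6
  t5 = b.0 has moves ··b··> t7
  t6 = ((0 + 0) | (0 + 0) + (0 + 0 + 0\{a})) | 0 has moves (no moves)
  t7 = 0 has moves (no moves)
Bisimilarity quotient blocks:
  B0 = {s0, t0}
  B1 = {s1, t1}
  B2 = {s2, s3, t2, t3}
  B3 = {s4, s5, t4, t5}
  B4 = {s6, s7, t6, t7}
s0 ∈ B0, t0 ∈ B0 → same block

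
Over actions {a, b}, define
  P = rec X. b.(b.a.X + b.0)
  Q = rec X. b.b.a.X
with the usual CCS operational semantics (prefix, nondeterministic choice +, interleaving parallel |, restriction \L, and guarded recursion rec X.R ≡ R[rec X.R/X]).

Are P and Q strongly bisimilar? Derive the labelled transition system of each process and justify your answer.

P ≁ Q

Reachable graph of P (4 states):
  s0 = rec X. b.(b.a.X + b.0) ⊢ -b-> s1
  s1 = b.a.(rec X. b.(b.a.X + b.0)) + b.0 ⊢ -b-> s2, -b-> s3
  s2 = 0 ⊢ ∅
  s3 = a.(rec X. b.(b.a.X + b.0)) ⊢ -a-> s0
Reachable graph of Q (3 states):
  t0 = rec X. b.b.a.X ⊢ -b-> t1
  t1 = b.a.(rec X. b.b.a.X) ⊢ -b-> t2
  t2 = a.(rec X. b.b.a.X) ⊢ -a-> t0
Partition-refinement fixed point:
  B0 = {s0}
  B1 = {s1}
  B2 = {s3}
  B3 = {s2}
  B4 = {t0}
  B5 = {t1}
  B6 = {t2}
s0 ∈ B0, t0 ∈ B4 → different blocks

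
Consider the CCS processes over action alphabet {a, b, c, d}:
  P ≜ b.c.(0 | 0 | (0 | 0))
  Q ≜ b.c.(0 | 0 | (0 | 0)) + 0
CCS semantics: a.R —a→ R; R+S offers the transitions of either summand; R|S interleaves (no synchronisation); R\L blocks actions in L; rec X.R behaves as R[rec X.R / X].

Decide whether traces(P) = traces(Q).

YES

P's transition system — 3 states:
  p0 = b.c.(0 | 0 | (0 | 0)) :: -b-> p1
  p1 = c.(0 | 0 | (0 | 0)) :: -c-> p2
  p2 = 0 | 0 | (0 | 0) :: (no moves)
Q's transition system — 3 states:
  q0 = b.c.(0 | 0 | (0 | 0)) + 0 :: -b-> q1
  q1 = c.(0 | 0 | (0 | 0)) :: -c-> q2
  q2 = 0 | 0 | (0 | 0) :: (no moves)
Coarsest stable partition (strong bisimilarity classes):
  B0 = {p0, q0}
  B1 = {p1, q1}
  B2 = {p2, q2}
p0 ∈ B0, q0 ∈ B0 → same block
Bisimilar ⇒ trace-equivalent.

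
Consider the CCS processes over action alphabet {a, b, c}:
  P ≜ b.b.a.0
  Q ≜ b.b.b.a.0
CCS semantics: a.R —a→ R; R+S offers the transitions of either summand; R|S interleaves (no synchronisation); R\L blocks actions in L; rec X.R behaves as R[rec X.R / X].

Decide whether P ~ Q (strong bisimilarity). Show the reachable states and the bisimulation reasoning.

NO

P's transition system — 4 states:
  m0 = b.b.a.0 has moves --b--▸ m1
  m1 = b.a.0 has moves --b--▸ m2
  m2 = a.0 has moves --a--▸ m3
  m3 = 0 has moves (no moves)
Q's transition system — 5 states:
  n0 = b.b.b.a.0 has moves --b--▸ n1
  n1 = b.b.a.0 has moves --b--▸ n2
  n2 = b.a.0 has moves --b--▸ n3
  n3 = a.0 has moves --a--▸ n4
  n4 = 0 has moves (no moves)
Partition-refinement fixed point:
  B0 = {m0, n1}
  B1 = {m1, n2}
  B2 = {m2, n3}
  B3 = {m3, n4}
  B4 = {n0}
m0 ∈ B0, n0 ∈ B4 → different blocks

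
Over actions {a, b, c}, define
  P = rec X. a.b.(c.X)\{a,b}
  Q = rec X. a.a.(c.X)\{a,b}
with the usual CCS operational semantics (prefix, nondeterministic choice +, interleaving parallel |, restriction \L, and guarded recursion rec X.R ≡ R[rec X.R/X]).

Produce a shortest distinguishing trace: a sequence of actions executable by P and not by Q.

P's transition system — 4 states:
  s0 = rec X. a.b.(c.X)\{a,b} | -a-> s1
  s1 = b.(c.(rec X. a.b.(c.X)\{a,b}))\{a,b} | -b-> s2
  s2 = (c.(rec X. a.b.(c.X)\{a,b}))\{a,b} | -c-> s3
  s3 = (rec X. a.b.(c.X)\{a,b})\{a,b} | ·
Q's transition system — 4 states:
  t0 = rec X. a.a.(c.X)\{a,b} | -a-> t1
  t1 = a.(c.(rec X. a.a.(c.X)\{a,b}))\{a,b} | -a-> t2
  t2 = (c.(rec X. a.a.(c.X)\{a,b}))\{a,b} | -c-> t3
  t3 = (rec X. a.a.(c.X)\{a,b})\{a,b} | ·
Run σ = ⟨ab⟩ on P: start {s0}
  after a @ step 1: {s1}
  after b @ step 2: {s2}
  P completes σ.
Run σ = ⟨ab⟩ on Q: start {t0}
  after a @ step 1: {t1}
  after b @ step 2: ∅ (Q stuck)

ab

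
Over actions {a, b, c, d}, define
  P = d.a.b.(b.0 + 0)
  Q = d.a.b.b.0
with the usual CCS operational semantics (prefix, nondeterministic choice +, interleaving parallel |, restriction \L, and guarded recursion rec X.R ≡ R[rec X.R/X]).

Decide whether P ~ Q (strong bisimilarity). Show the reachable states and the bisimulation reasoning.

bisimilar

LTS(P): 5 reachable states
  p0 = d.a.b.(b.0 + 0) → =d=> p1
  p1 = a.b.(b.0 + 0) → =a=> p2
  p2 = b.(b.0 + 0) → =b=> p3
  p3 = b.0 + 0 → =b=> p4
  p4 = 0 → stopped
LTS(Q): 5 reachable states
  q0 = d.a.b.b.0 → =d=> q1
  q1 = a.b.b.0 → =a=> q2
  q2 = b.b.0 → =b=> q3
  q3 = b.0 → =b=> q4
  q4 = 0 → stopped
Coarsest stable partition (strong bisimilarity classes):
  B0 = {p0, q0}
  B1 = {p1, q1}
  B2 = {p2, q2}
  B3 = {p3, q3}
  B4 = {p4, q4}
p0 ∈ B0, q0 ∈ B0 → same block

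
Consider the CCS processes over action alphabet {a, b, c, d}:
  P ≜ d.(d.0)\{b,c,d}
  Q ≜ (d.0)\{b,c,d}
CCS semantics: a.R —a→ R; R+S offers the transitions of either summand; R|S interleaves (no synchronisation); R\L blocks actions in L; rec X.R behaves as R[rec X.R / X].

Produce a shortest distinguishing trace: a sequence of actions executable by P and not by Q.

d

P's transition system — 2 states:
  m0 = d.(d.0)\{b,c,d} :: ··d··> m1
  m1 = (d.0)\{b,c,d} :: deadlocked
Q's transition system — 1 states:
  n0 = (d.0)\{b,c,d} :: deadlocked
Trace ⟨d⟩ through P, begin at {m0}:
  [1] d ⇒ {m1}
  P completes σ.
Trace ⟨d⟩ through Q, begin at {n0}:
  [1] d ⇒ ∅  — Q cannot continue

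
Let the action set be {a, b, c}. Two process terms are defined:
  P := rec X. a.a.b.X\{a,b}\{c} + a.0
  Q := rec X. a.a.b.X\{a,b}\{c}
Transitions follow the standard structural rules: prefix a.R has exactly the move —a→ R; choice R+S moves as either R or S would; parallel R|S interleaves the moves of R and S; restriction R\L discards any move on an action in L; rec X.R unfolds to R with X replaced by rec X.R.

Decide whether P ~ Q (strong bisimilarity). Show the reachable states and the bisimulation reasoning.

not bisimilar

P's transition system — 5 states:
  p0 = rec X. a.a.b.X\{a,b}\{c} + a.0 | —a→ p1, —a→ p2
  p1 = 0 | ∅
  p2 = a.b.(rec X. a.a.b.X\{a,b}\{c} + a.0)\{a,b}\{c} | —a→ p3
  p3 = b.(rec X. a.a.b.X\{a,b}\{c} + a.0)\{a,b}\{c} | —b→ p4
  p4 = (rec X. a.a.b.X\{a,b}\{c} + a.0)\{a,b}\{c} | ∅
Q's transition system — 4 states:
  q0 = rec X. a.a.b.X\{a,b}\{c} | —a→ q1
  q1 = a.b.(rec X. a.a.b.X\{a,b}\{c})\{a,b}\{c} | —a→ q2
  q2 = b.(rec X. a.a.b.X\{a,b}\{c})\{a,b}\{c} | —b→ q3
  q3 = (rec X. a.a.b.X\{a,b}\{c})\{a,b}\{c} | ∅
Bisimilarity quotient blocks:
  B0 = {p0}
  B1 = {p2, q1}
  B2 = {p3, q2}
  B3 = {p1, p4, q3}
  B4 = {q0}
p0 ∈ B0, q0 ∈ B4 → different blocks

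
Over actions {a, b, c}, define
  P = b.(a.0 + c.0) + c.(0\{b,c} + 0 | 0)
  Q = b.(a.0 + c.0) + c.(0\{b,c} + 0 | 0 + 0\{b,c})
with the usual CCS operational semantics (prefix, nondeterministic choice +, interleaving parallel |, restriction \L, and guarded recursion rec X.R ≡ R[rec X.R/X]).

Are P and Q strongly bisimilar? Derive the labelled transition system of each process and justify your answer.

Reachable graph of P (4 states):
  s0 = b.(a.0 + c.0) + c.(0\{b,c} + 0 | 0) :: ··b··> s1, ··c··> s2
  s1 = a.0 + c.0 :: ··a··> s3, ··c··> s3
  s2 = 0\{b,c} + 0 | 0 :: (no moves)
  s3 = 0 :: (no moves)
Reachable graph of Q (4 states):
  t0 = b.(a.0 + c.0) + c.(0\{b,c} + 0 | 0 + 0\{b,c}) :: ··b··> t1, ··c··> t2
  t1 = a.0 + c.0 :: ··a··> t3, ··c··> t3
  t2 = 0\{b,c} + 0 | 0 + 0\{b,c} :: (no moves)
  t3 = 0 :: (no moves)
Coarsest stable partition (strong bisimilarity classes):
  B0 = {s0, t0}
  B1 = {s2, s3, t2, t3}
  B2 = {s1, t1}
s0 ∈ B0, t0 ∈ B0 → same block

bisimilar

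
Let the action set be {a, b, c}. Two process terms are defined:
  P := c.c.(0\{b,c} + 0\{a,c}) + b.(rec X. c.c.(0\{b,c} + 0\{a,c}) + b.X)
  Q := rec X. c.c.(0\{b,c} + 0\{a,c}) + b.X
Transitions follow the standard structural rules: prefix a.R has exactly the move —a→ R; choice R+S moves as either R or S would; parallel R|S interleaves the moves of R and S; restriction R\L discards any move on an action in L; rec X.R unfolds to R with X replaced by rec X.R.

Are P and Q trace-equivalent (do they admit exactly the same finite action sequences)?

Reachable graph of P (4 states):
  p0 = c.c.(0\{b,c} + 0\{a,c}) + b.(rec X. c.c.(0\{b,c} + 0\{a,c}) + b.X) → =b=> p1, =c=> p2
  p1 = rec X. c.c.(0\{b,c} + 0\{a,c}) + b.X → =b=> p1, =c=> p2
  p2 = c.(0\{b,c} + 0\{a,c}) → =c=> p3
  p3 = 0\{b,c} + 0\{a,c} → ∅
Reachable graph of Q (3 states):
  q0 = rec X. c.c.(0\{b,c} + 0\{a,c}) + b.X → =b=> q0, =c=> q1
  q1 = c.(0\{b,c} + 0\{a,c}) → =c=> q2
  q2 = 0\{b,c} + 0\{a,c} → ∅
Bisimilarity quotient blocks:
  B0 = {p0, p1, q0}
  B1 = {p2, q1}
  B2 = {p3, q2}
p0 ∈ B0, q0 ∈ B0 → same block
Bisimilar ⇒ trace-equivalent.

trace-equivalent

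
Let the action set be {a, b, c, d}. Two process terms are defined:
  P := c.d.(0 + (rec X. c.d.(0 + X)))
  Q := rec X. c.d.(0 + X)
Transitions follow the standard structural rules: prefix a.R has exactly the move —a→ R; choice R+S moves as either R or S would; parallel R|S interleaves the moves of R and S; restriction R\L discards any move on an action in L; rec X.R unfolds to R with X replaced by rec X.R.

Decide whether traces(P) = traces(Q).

LTS(P): 3 reachable states
  u0 = c.d.(0 + (rec X. c.d.(0 + X))) :: =c=> u1
  u1 = d.(0 + (rec X. c.d.(0 + X))) :: =d=> u2
  u2 = 0 + (rec X. c.d.(0 + X)) :: =c=> u1
LTS(Q): 3 reachable states
  v0 = rec X. c.d.(0 + X) :: =c=> v1
  v1 = d.(0 + (rec X. c.d.(0 + X))) :: =d=> v2
  v2 = 0 + (rec X. c.d.(0 + X)) :: =c=> v1
Partition-refinement fixed point:
  B0 = {u0, u2, v0, v2}
  B1 = {u1, v1}
u0 ∈ B0, v0 ∈ B0 → same block
Bisimilar ⇒ trace-equivalent.

trace-equivalent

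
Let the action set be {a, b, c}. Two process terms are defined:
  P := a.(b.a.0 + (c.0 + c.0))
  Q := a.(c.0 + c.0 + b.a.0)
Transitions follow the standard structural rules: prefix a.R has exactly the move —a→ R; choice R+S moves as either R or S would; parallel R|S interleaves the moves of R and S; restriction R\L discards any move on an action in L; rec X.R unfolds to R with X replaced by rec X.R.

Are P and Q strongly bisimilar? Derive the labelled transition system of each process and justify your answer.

bisimilar

Reachable graph of P (4 states):
  m0 = a.(b.a.0 + (c.0 + c.0)) → -a-> m1
  m1 = b.a.0 + (c.0 + c.0) → -b-> m2, -c-> m3
  m2 = a.0 → -a-> m3
  m3 = 0 → ·
Reachable graph of Q (4 states):
  n0 = a.(c.0 + c.0 + b.a.0) → -a-> n1
  n1 = c.0 + c.0 + b.a.0 → -b-> n2, -c-> n3
  n2 = a.0 → -a-> n3
  n3 = 0 → ·
Coarsest stable partition (strong bisimilarity classes):
  B0 = {m0, n0}
  B1 = {m1, n1}
  B2 = {m2, n2}
  B3 = {m3, n3}
m0 ∈ B0, n0 ∈ B0 → same block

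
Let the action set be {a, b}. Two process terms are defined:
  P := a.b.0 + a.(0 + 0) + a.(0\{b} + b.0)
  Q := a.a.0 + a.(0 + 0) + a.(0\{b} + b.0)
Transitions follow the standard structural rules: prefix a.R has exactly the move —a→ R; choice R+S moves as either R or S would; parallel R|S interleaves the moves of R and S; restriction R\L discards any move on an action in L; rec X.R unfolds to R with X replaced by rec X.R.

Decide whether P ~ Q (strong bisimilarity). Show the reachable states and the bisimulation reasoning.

NO

P's transition system — 5 states:
  s0 = a.b.0 + a.(0 + 0) + a.(0\{b} + b.0) :: ··a··> s1, ··a··> s2, ··a··> s3
  s1 = 0 + 0 :: ·
  s2 = 0\{b} + b.0 :: ··b··> s4
  s3 = b.0 :: ··b··> s4
  s4 = 0 :: ·
Q's transition system — 5 states:
  t0 = a.a.0 + a.(0 + 0) + a.(0\{b} + b.0) :: ··a··> t1, ··a··> t2, ··a··> t3
  t1 = 0 + 0 :: ·
  t2 = 0\{b} + b.0 :: ··b··> t4
  t3 = a.0 :: ··a··> t4
  t4 = 0 :: ·
Coarsest stable partition (strong bisimilarity classes):
  B0 = {s0}
  B1 = {s1, s4, t1, t4}
  B2 = {s2, s3, t2}
  B3 = {t0}
  B4 = {t3}
s0 ∈ B0, t0 ∈ B3 → different blocks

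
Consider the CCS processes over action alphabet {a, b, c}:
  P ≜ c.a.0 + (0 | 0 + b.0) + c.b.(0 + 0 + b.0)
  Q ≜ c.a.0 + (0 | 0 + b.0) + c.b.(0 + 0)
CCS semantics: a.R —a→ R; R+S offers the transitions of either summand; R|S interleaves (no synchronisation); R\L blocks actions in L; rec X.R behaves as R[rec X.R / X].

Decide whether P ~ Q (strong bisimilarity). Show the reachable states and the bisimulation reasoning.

P's transition system — 5 states:
  m0 = c.a.0 + (0 | 0 + b.0) + c.b.(0 + 0 + b.0) ⊢ -b-> m1, -c-> m2, -c-> m3
  m1 = 0 ⊢ deadlocked
  m2 = a.0 ⊢ -a-> m1
  m3 = b.(0 + 0 + b.0) ⊢ -b-> m4
  m4 = 0 + 0 + b.0 ⊢ -b-> m1
Q's transition system — 5 states:
  n0 = c.a.0 + (0 | 0 + b.0) + c.b.(0 + 0) ⊢ -b-> n1, -c-> n2, -c-> n3
  n1 = 0 ⊢ deadlocked
  n2 = a.0 ⊢ -a-> n1
  n3 = b.(0 + 0) ⊢ -b-> n4
  n4 = 0 + 0 ⊢ deadlocked
Bisimilarity quotient blocks:
  B0 = {m0}
  B1 = {m3}
  B2 = {m4, n3}
  B3 = {m1, n1, n4}
  B4 = {m2, n2}
  B5 = {n0}
m0 ∈ B0, n0 ∈ B5 → different blocks

NO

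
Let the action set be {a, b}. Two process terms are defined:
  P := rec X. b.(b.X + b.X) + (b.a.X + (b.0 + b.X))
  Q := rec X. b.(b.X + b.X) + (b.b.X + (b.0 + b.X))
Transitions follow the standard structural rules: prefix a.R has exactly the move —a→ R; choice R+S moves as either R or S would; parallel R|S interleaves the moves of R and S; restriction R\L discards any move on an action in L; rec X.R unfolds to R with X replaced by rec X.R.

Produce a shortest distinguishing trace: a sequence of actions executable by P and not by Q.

ba

Reachable graph of P (4 states):
  m0 = rec X. b.(b.X + b.X) + (b.a.X + (b.0 + b.X)) has moves =b=> m0, =b=> m1, =b=> m2, =b=> m3
  m1 = 0 has moves deadlocked
  m2 = a.(rec X. b.(b.X + b.X) + (b.a.X + (b.0 + b.X))) has moves =a=> m0
  m3 = b.(rec X. b.(b.X + b.X) + (b.a.X + (b.0 + b.X))) + b.(rec X. b.(b.X + b.X) + (b.a.X + (b.0 + b.X))) has moves =b=> m0
Reachable graph of Q (4 states):
  n0 = rec X. b.(b.X + b.X) + (b.b.X + (b.0 + b.X)) has moves =b=> n0, =b=> n1, =b=> n2, =b=> n3
  n1 = 0 has moves deadlocked
  n2 = b.(rec X. b.(b.X + b.X) + (b.b.X + (b.0 + b.X))) has moves =b=> n0
  n3 = b.(rec X. b.(b.X + b.X) + (b.b.X + (b.0 + b.X))) + b.(rec X. b.(b.X + b.X) + (b.b.X + (b.0 + b.X))) has moves =b=> n0
Trace ⟨ba⟩ through P, begin at {m0}:
  after b @ step 1: {m0, m1, m2, m3}
  after a @ step 2: {m0}
  P completes σ.
Trace ⟨ba⟩ through Q, begin at {n0}:
  after b @ step 1: {n0, n1, n2, n3}
  after a @ step 2: ∅  — Q cannot continue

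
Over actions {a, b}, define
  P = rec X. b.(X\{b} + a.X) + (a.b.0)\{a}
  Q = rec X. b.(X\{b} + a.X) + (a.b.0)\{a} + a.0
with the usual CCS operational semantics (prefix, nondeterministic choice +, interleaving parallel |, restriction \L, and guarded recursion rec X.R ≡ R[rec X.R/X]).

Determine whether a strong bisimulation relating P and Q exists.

LTS(P): 2 reachable states
  u0 = rec X. b.(X\{b} + a.X) + (a.b.0)\{a} | —b→ u1
  u1 = (rec X. b.(X\{b} + a.X) + (a.b.0)\{a})\{b} + a.(rec X. b.(X\{b} + a.X) + (a.b.0)\{a}) | —a→ u0
LTS(Q): 4 reachable states
  v0 = rec X. b.(X\{b} + a.X) + (a.b.0)\{a} + a.0 | —a→ v1, —b→ v2
  v1 = 0 | ∅
  v2 = (rec X. b.(X\{b} + a.X) + (a.b.0)\{a} + a.0)\{b} + a.(rec X. b.(X\{b} + a.X) + (a.b.0)\{a} + a.0) | —a→ v0, —a→ v3
  v3 = 0\{b} | ∅
Partition-refinement fixed point:
  B0 = {u0}
  B1 = {u1}
  B2 = {v0}
  B3 = {v1, v3}
  B4 = {v2}
u0 ∈ B0, v0 ∈ B2 → different blocks

not bisimilar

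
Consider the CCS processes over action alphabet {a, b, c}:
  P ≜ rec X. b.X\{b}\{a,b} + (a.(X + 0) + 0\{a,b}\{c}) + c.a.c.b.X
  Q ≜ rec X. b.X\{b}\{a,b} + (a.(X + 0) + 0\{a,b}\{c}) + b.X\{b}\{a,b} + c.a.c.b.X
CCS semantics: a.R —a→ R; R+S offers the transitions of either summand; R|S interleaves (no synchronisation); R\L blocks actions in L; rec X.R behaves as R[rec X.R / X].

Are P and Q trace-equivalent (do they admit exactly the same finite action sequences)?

LTS(P): 7 reachable states
  p0 = rec X. b.X\{b}\{a,b} + (a.(X + 0) + 0\{a,b}\{c}) + c.a.c.b.X :: —a→ p1, —b→ p2, —c→ p3
  p1 = (rec X. b.X\{b}\{a,b} + (a.(X + 0) + 0\{a,b}\{c}) + c.a.c.b.X) + 0 :: —a→ p1, —b→ p2, —c→ p3
  p2 = (rec X. b.X\{b}\{a,b} + (a.(X + 0) + 0\{a,b}\{c}) + c.a.c.b.X)\{b}\{a,b} :: —c→ p4
  p3 = a.c.b.(rec X. b.X\{b}\{a,b} + (a.(X + 0) + 0\{a,b}\{c}) + c.a.c.b.X) :: —a→ p5
  p4 = (a.c.b.(rec X. b.X\{b}\{a,b} + (a.(X + 0) + 0\{a,b}\{c}) + c.a.c.b.X))\{b}\{a,b} :: (no moves)
  p5 = c.b.(rec X. b.X\{b}\{a,b} + (a.(X + 0) + 0\{a,b}\{c}) + c.a.c.b.X) :: —c→ p6
  p6 = b.(rec X. b.X\{b}\{a,b} + (a.(X + 0) + 0\{a,b}\{c}) + c.a.c.b.X) :: —b→ p0
LTS(Q): 7 reachable states
  q0 = rec X. b.X\{b}\{a,b} + (a.(X + 0) + 0\{a,b}\{c}) + b.X\{b}\{a,b} + c.a.c.b.X :: —a→ q1, —b→ q2, —c→ q3
  q1 = (rec X. b.X\{b}\{a,b} + (a.(X + 0) + 0\{a,b}\{c}) + b.X\{b}\{a,b} + c.a.c.b.X) + 0 :: —a→ q1, —b→ q2, —c→ q3
  q2 = (rec X. b.X\{b}\{a,b} + (a.(X + 0) + 0\{a,b}\{c}) + b.X\{b}\{a,b} + c.a.c.b.X)\{b}\{a,b} :: —c→ q4
  q3 = a.c.b.(rec X. b.X\{b}\{a,b} + (a.(X + 0) + 0\{a,b}\{c}) + b.X\{b}\{a,b} + c.a.c.b.X) :: —a→ q5
  q4 = (a.c.b.(rec X. b.X\{b}\{a,b} + (a.(X + 0) + 0\{a,b}\{c}) + b.X\{b}\{a,b} + c.a.c.b.X))\{b}\{a,b} :: (no moves)
  q5 = c.b.(rec X. b.X\{b}\{a,b} + (a.(X + 0) + 0\{a,b}\{c}) + b.X\{b}\{a,b} + c.a.c.b.X) :: —c→ q6
  q6 = b.(rec X. b.X\{b}\{a,b} + (a.(X + 0) + 0\{a,b}\{c}) + b.X\{b}\{a,b} + c.a.c.b.X) :: —b→ q0
Partition-refinement fixed point:
  B0 = {p0, p1, q0, q1}
  B1 = {p2, q2}
  B2 = {p4, q4}
  B3 = {p3, q3}
  B4 = {p5, q5}
  B5 = {p6, q6}
p0 ∈ B0, q0 ∈ B0 → same block
Bisimilar ⇒ trace-equivalent.

trace-equivalent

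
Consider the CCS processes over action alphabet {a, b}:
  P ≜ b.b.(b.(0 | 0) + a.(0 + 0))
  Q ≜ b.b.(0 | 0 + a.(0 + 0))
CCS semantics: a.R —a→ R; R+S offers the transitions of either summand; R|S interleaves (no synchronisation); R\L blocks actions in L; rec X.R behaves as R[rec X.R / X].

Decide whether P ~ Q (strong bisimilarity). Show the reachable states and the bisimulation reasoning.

P's transition system — 5 states:
  p0 = b.b.(b.(0 | 0) + a.(0 + 0)) ⊢ —b→ p1
  p1 = b.(b.(0 | 0) + a.(0 + 0)) ⊢ —b→ p2
  p2 = b.(0 | 0) + a.(0 + 0) ⊢ —a→ p3, —b→ p4
  p3 = 0 + 0 ⊢ stopped
  p4 = 0 | 0 ⊢ stopped
Q's transition system — 4 states:
  q0 = b.b.(0 | 0 + a.(0 + 0)) ⊢ —b→ q1
  q1 = b.(0 | 0 + a.(0 + 0)) ⊢ —b→ q2
  q2 = 0 | 0 + a.(0 + 0) ⊢ —a→ q3
  q3 = 0 + 0 ⊢ stopped
Partition-refinement fixed point:
  B0 = {p0}
  B1 = {p1}
  B2 = {p2}
  B3 = {p3, p4, q3}
  B4 = {q0}
  B5 = {q1}
  B6 = {q2}
p0 ∈ B0, q0 ∈ B4 → different blocks

P ≁ Q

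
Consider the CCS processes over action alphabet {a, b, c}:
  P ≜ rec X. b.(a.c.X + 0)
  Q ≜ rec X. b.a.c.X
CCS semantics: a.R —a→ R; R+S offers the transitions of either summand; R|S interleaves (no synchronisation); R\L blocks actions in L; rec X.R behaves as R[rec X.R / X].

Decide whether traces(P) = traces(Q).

P's transition system — 3 states:
  s0 = rec X. b.(a.c.X + 0) → ··b··> s1
  s1 = a.c.(rec X. b.(a.c.X + 0)) + 0 → ··a··> s2
  s2 = c.(rec X. b.(a.c.X + 0)) → ··c··> s0
Q's transition system — 3 states:
  t0 = rec X. b.a.c.X → ··b··> t1
  t1 = a.c.(rec X. b.a.c.X) → ··a··> t2
  t2 = c.(rec X. b.a.c.X) → ··c··> t0
Bisimilarity quotient blocks:
  B0 = {s0, t0}
  B1 = {s1, t1}
  B2 = {s2, t2}
s0 ∈ B0, t0 ∈ B0 → same block
Bisimilar ⇒ trace-equivalent.

trace-equivalent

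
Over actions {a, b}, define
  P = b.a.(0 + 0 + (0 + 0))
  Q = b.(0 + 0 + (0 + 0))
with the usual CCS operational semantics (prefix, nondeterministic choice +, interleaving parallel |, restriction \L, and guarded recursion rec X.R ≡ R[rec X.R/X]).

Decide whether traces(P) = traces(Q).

Reachable graph of P (3 states):
  m0 = b.a.(0 + 0 + (0 + 0)) ⊢ -b-> m1
  m1 = a.(0 + 0 + (0 + 0)) ⊢ -a-> m2
  m2 = 0 + 0 + (0 + 0) ⊢ stopped
Reachable graph of Q (2 states):
  n0 = b.(0 + 0 + (0 + 0)) ⊢ -b-> n1
  n1 = 0 + 0 + (0 + 0) ⊢ stopped
Executing ba from P (initial set {m0}):
  after b @ step 1: {m1}
  after a @ step 2: {m2}
  P completes σ.
Executing ba from Q (initial set {n0}):
  after b @ step 1: {n1}
  after a @ step 2: ∅  — Q cannot continue

NO — witness ⟨ba⟩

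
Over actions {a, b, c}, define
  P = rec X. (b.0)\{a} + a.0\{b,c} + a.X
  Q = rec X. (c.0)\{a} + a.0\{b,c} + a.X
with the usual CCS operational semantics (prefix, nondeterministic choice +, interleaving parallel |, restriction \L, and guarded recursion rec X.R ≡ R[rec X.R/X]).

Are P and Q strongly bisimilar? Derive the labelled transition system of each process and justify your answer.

LTS(P): 3 reachable states
  m0 = rec X. (b.0)\{a} + a.0\{b,c} + a.X → --a--▸ m0, --a--▸ m1, --b--▸ m2
  m1 = 0\{b,c} → ·
  m2 = 0\{a} → ·
LTS(Q): 3 reachable states
  n0 = rec X. (c.0)\{a} + a.0\{b,c} + a.X → --a--▸ n0, --a--▸ n1, --c--▸ n2
  n1 = 0\{b,c} → ·
  n2 = 0\{a} → ·
Coarsest stable partition (strong bisimilarity classes):
  B0 = {m0}
  B1 = {m1, m2, n1, n2}
  B2 = {n0}
m0 ∈ B0, n0 ∈ B2 → different blocks

not bisimilar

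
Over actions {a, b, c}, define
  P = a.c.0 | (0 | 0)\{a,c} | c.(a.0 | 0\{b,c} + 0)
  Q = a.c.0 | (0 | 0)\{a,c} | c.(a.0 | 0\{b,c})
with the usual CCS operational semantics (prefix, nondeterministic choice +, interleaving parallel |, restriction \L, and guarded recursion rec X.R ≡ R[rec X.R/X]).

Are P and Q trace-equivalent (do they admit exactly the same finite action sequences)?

traces(P) = traces(Q)

LTS(P): 9 reachable states
  s0 = a.c.0 | (0 | 0)\{a,c} | c.(a.0 | 0\{b,c} + 0) → —a→ s1, —c→ s2
  s1 = c.0 | (0 | 0)\{a,c} | c.(a.0 | 0\{b,c} + 0) → —c→ s3, —c→ s4
  s2 = a.c.0 | (0 | 0)\{a,c} | (a.0 | 0\{b,c} + 0) → —a→ s4, —a→ s5
  s3 = 0 | (0 | 0)\{a,c} | c.(a.0 | 0\{b,c} + 0) → —c→ s6
  s4 = c.0 | (0 | 0)\{a,c} | (a.0 | 0\{b,c} + 0) → —a→ s7, —c→ s6
  s5 = a.c.0 | (0 | 0)\{a,c} | (0 | 0\{b,c}) → —a→ s7
  s6 = 0 | (0 | 0)\{a,c} | (a.0 | 0\{b,c} + 0) → —a→ s8
  s7 = c.0 | (0 | 0)\{a,c} | (0 | 0\{b,c}) → —c→ s8
  s8 = 0 | (0 | 0)\{a,c} | (0 | 0\{b,c}) → (no moves)
LTS(Q): 9 reachable states
  t0 = a.c.0 | (0 | 0)\{a,c} | c.(a.0 | 0\{b,c}) → —a→ t1, —c→ t2
  t1 = c.0 | (0 | 0)\{a,c} | c.(a.0 | 0\{b,c}) → —c→ t3, —c→ t4
  t2 = a.c.0 | (0 | 0)\{a,c} | (a.0 | 0\{b,c}) → —a→ t4, —a→ t5
  t3 = 0 | (0 | 0)\{a,c} | c.(a.0 | 0\{b,c}) → —c→ t6
  t4 = c.0 | (0 | 0)\{a,c} | (a.0 | 0\{b,c}) → —a→ t7, —c→ t6
  t5 = a.c.0 | (0 | 0)\{a,c} | (0 | 0\{b,c}) → —a→ t7
  t6 = 0 | (0 | 0)\{a,c} | (a.0 | 0\{b,c}) → —a→ t8
  t7 = c.0 | (0 | 0)\{a,c} | (0 | 0\{b,c}) → —c→ t8
  t8 = 0 | (0 | 0)\{a,c} | (0 | 0\{b,c}) → (no moves)
Bisimilarity quotient blocks:
  B0 = {s0, t0}
  B1 = {s1, t1}
  B2 = {s3, t3}
  B3 = {s6, t6}
  B4 = {s8, t8}
  B5 = {s4, t4}
  B6 = {s7, t7}
  B7 = {s2, t2}
  B8 = {s5, t5}
s0 ∈ B0, t0 ∈ B0 → same block
Bisimilar ⇒ trace-equivalent.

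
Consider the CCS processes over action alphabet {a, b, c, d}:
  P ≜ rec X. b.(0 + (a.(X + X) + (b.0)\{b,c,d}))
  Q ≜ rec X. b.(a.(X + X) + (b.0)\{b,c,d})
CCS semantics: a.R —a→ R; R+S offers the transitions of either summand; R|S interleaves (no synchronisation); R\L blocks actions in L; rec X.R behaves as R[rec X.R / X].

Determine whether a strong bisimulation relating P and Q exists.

P's transition system — 3 states:
  m0 = rec X. b.(0 + (a.(X + X) + (b.0)\{b,c,d})) :: --b--▸ m1
  m1 = 0 + (a.((rec X. b.(0 + (a.(X + X) + (b.0)\{b,c,d}))) + (rec X. b.(0 + (a.(X + X) + (b.0)\{b,c,d})))) + (b.0)\{b,c,d}) :: --a--▸ m2
  m2 = (rec X. b.(0 + (a.(X + X) + (b.0)\{b,c,d}))) + (rec X. b.(0 + (a.(X + X) + (b.0)\{b,c,d}))) :: --b--▸ m1
Q's transition system — 3 states:
  n0 = rec X. b.(a.(X + X) + (b.0)\{b,c,d}) :: --b--▸ n1
  n1 = a.((rec X. b.(a.(X + X) + (b.0)\{b,c,d})) + (rec X. b.(a.(X + X) + (b.0)\{b,c,d}))) + (b.0)\{b,c,d} :: --a--▸ n2
  n2 = (rec X. b.(a.(X + X) + (b.0)\{b,c,d})) + (rec X. b.(a.(X + X) + (b.0)\{b,c,d})) :: --b--▸ n1
Coarsest stable partition (strong bisimilarity classes):
  B0 = {m0, m2, n0, n2}
  B1 = {m1, n1}
m0 ∈ B0, n0 ∈ B0 → same block

bisimilar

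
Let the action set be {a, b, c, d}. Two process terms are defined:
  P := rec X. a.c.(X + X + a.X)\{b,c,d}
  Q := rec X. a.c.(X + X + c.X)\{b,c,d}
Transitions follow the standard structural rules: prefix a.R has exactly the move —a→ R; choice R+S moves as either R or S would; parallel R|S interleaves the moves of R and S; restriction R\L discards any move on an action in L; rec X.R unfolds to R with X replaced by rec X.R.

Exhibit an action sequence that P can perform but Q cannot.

acaa

LTS(P): 5 reachable states
  u0 = rec X. a.c.(X + X + a.X)\{b,c,d} | -a-> u1
  u1 = c.((rec X. a.c.(X + X + a.X)\{b,c,d}) + (rec X. a.c.(X + X + a.X)\{b,c,d}) + a.(rec X. a.c.(X + X + a.X)\{b,c,d}))\{b,c,d} | -c-> u2
  u2 = ((rec X. a.c.(X + X + a.X)\{b,c,d}) + (rec X. a.c.(X + X + a.X)\{b,c,d}) + a.(rec X. a.c.(X + X + a.X)\{b,c,d}))\{b,c,d} | -a-> u3, -a-> u4
  u3 = (c.((rec X. a.c.(X + X + a.X)\{b,c,d}) + (rec X. a.c.(X + X + a.X)\{b,c,d}) + a.(rec X. a.c.(X + X + a.X)\{b,c,d}))\{b,c,d})\{b,c,d} | deadlocked
  u4 = (rec X. a.c.(X + X + a.X)\{b,c,d})\{b,c,d} | -a-> u3
LTS(Q): 4 reachable states
  v0 = rec X. a.c.(X + X + c.X)\{b,c,d} | -a-> v1
  v1 = c.((rec X. a.c.(X + X + c.X)\{b,c,d}) + (rec X. a.c.(X + X + c.X)\{b,c,d}) + c.(rec X. a.c.(X + X + c.X)\{b,c,d}))\{b,c,d} | -c-> v2
  v2 = ((rec X. a.c.(X + X + c.X)\{b,c,d}) + (rec X. a.c.(X + X + c.X)\{b,c,d}) + c.(rec X. a.c.(X + X + c.X)\{b,c,d}))\{b,c,d} | -a-> v3
  v3 = (c.((rec X. a.c.(X + X + c.X)\{b,c,d}) + (rec X. a.c.(X + X + c.X)\{b,c,d}) + c.(rec X. a.c.(X + X + c.X)\{b,c,d}))\{b,c,d})\{b,c,d} | deadlocked
Executing acaa from P (initial set {u0}):
  step 1 (a): {u1}
  step 2 (c): {u2}
  step 3 (a): {u3, u4}
  step 4 (a): {u3}
  ✓ P
Executing acaa from Q (initial set {v0}):
  step 1 (a): {v1}
  step 2 (c): {v2}
  step 3 (a): {v3}
  step 4 (a): no successor for Q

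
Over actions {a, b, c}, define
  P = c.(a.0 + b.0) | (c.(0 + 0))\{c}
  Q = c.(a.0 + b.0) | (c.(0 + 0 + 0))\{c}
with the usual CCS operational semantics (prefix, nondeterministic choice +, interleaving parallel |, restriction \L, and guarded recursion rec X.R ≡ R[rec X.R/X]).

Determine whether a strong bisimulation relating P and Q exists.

P's transition system — 3 states:
  p0 = c.(a.0 + b.0) | (c.(0 + 0))\{c} → —c→ p1
  p1 = (a.0 + b.0) | (c.(0 + 0))\{c} → —a→ p2, —b→ p2
  p2 = 0 | (c.(0 + 0))\{c} → ∅
Q's transition system — 3 states:
  q0 = c.(a.0 + b.0) | (c.(0 + 0 + 0))\{c} → —c→ q1
  q1 = (a.0 + b.0) | (c.(0 + 0 + 0))\{c} → —a→ q2, —b→ q2
  q2 = 0 | (c.(0 + 0 + 0))\{c} → ∅
Bisimilarity quotient blocks:
  B0 = {p0, q0}
  B1 = {p1, q1}
  B2 = {p2, q2}
p0 ∈ B0, q0 ∈ B0 → same block

P ~ Q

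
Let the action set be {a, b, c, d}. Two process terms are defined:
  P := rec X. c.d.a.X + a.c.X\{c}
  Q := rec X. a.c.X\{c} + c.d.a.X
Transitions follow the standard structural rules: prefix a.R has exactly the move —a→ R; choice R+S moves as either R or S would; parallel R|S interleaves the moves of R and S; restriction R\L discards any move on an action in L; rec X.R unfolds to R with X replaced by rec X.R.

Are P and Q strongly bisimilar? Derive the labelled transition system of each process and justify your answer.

bisimilar

P's transition system — 6 states:
  p0 = rec X. c.d.a.X + a.c.X\{c} ⊢ —a→ p1, —c→ p2
  p1 = c.(rec X. c.d.a.X + a.c.X\{c})\{c} ⊢ —c→ p3
  p2 = d.a.(rec X. c.d.a.X + a.c.X\{c}) ⊢ —d→ p4
  p3 = (rec X. c.d.a.X + a.c.X\{c})\{c} ⊢ —a→ p5
  p4 = a.(rec X. c.d.a.X + a.c.X\{c}) ⊢ —a→ p0
  p5 = (c.(rec X. c.d.a.X + a.c.X\{c})\{c})\{c} ⊢ stopped
Q's transition system — 6 states:
  q0 = rec X. a.c.X\{c} + c.d.a.X ⊢ —a→ q1, —c→ q2
  q1 = c.(rec X. a.c.X\{c} + c.d.a.X)\{c} ⊢ —c→ q3
  q2 = d.a.(rec X. a.c.X\{c} + c.d.a.X) ⊢ —d→ q4
  q3 = (rec X. a.c.X\{c} + c.d.a.X)\{c} ⊢ —a→ q5
  q4 = a.(rec X. a.c.X\{c} + c.d.a.X) ⊢ —a→ q0
  q5 = (c.(rec X. a.c.X\{c} + c.d.a.X)\{c})\{c} ⊢ stopped
Partition-refinement fixed point:
  B0 = {p0, q0}
  B1 = {p2, q2}
  B2 = {p4, q4}
  B3 = {p1, q1}
  B4 = {p3, q3}
  B5 = {p5, q5}
p0 ∈ B0, q0 ∈ B0 → same block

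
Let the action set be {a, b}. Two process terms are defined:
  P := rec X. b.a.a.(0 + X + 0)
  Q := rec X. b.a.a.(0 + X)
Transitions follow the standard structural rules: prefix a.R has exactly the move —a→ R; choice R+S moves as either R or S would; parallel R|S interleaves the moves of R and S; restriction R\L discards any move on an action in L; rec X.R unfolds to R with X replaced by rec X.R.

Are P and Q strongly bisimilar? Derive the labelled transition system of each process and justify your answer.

P ~ Q

P's transition system — 4 states:
  s0 = rec X. b.a.a.(0 + X + 0) has moves —b→ s1
  s1 = a.a.(0 + (rec X. b.a.a.(0 + X + 0)) + 0) has moves —a→ s2
  s2 = a.(0 + (rec X. b.a.a.(0 + X + 0)) + 0) has moves —a→ s3
  s3 = 0 + (rec X. b.a.a.(0 + X + 0)) + 0 has moves —b→ s1
Q's transition system — 4 states:
  t0 = rec X. b.a.a.(0 + X) has moves —b→ t1
  t1 = a.a.(0 + (rec X. b.a.a.(0 + X))) has moves —a→ t2
  t2 = a.(0 + (rec X. b.a.a.(0 + X))) has moves —a→ t3
  t3 = 0 + (rec X. b.a.a.(0 + X)) has moves —b→ t1
Bisimilarity quotient blocks:
  B0 = {s0, s3, t0, t3}
  B1 = {s1, t1}
  B2 = {s2, t2}
s0 ∈ B0, t0 ∈ B0 → same block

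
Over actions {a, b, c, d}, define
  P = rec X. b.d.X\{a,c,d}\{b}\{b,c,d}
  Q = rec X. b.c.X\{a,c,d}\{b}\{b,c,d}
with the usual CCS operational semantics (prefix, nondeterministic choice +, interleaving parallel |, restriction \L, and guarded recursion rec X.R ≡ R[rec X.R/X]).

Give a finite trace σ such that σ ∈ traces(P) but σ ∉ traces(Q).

bd

P's transition system — 3 states:
  m0 = rec X. b.d.X\{a,c,d}\{b}\{b,c,d} | =b=> m1
  m1 = d.(rec X. b.d.X\{a,c,d}\{b}\{b,c,d})\{a,c,d}\{b}\{b,c,d} | =d=> m2
  m2 = (rec X. b.d.X\{a,c,d}\{b}\{b,c,d})\{a,c,d}\{b}\{b,c,d} | deadlocked
Q's transition system — 3 states:
  n0 = rec X. b.c.X\{a,c,d}\{b}\{b,c,d} | =b=> n1
  n1 = c.(rec X. b.c.X\{a,c,d}\{b}\{b,c,d})\{a,c,d}\{b}\{b,c,d} | =c=> n2
  n2 = (rec X. b.c.X\{a,c,d}\{b}\{b,c,d})\{a,c,d}\{b}\{b,c,d} | deadlocked
Executing bd from P (initial set {m0}):
  step 1 (b): {m1}
  step 2 (d): {m2}
  — P admits the full trace.
Executing bd from Q (initial set {n0}):
  step 1 (b): {n1}
  step 2 (d): ∅ (Q stuck)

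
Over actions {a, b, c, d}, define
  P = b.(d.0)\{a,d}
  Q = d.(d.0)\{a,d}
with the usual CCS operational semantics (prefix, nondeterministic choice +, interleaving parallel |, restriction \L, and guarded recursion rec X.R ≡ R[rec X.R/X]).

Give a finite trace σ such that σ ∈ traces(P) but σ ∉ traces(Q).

b

Reachable graph of P (2 states):
  s0 = b.(d.0)\{a,d} → ··b··> s1
  s1 = (d.0)\{a,d} → ∅
Reachable graph of Q (2 states):
  t0 = d.(d.0)\{a,d} → ··d··> t1
  t1 = (d.0)\{a,d} → ∅
Run σ = ⟨b⟩ on P: start {s0}
  [1] b ⇒ {s1}
  P completes σ.
Run σ = ⟨b⟩ on Q: start {t0}
  [1] b ⇒ ∅  — Q cannot continue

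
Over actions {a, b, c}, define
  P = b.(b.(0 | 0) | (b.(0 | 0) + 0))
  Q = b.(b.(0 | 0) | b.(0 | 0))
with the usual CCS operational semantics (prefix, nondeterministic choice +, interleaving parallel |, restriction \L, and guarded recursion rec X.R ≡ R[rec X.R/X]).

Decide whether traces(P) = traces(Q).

P's transition system — 5 states:
  u0 = b.(b.(0 | 0) | (b.(0 | 0) + 0)) | —b→ u1
  u1 = b.(0 | 0) | (b.(0 | 0) + 0) | —b→ u2, —b→ u3
  u2 = 0 | 0 | (b.(0 | 0) + 0) | —b→ u4
  u3 = b.(0 | 0) | (0 | 0) | —b→ u4
  u4 = 0 | 0 | (0 | 0) | stopped
Q's transition system — 5 states:
  v0 = b.(b.(0 | 0) | b.(0 | 0)) | —b→ v1
  v1 = b.(0 | 0) | b.(0 | 0) | —b→ v2, —b→ v3
  v2 = 0 | 0 | b.(0 | 0) | —b→ v4
  v3 = b.(0 | 0) | (0 | 0) | —b→ v4
  v4 = 0 | 0 | (0 | 0) | stopped
Bisimilarity quotient blocks:
  B0 = {u0, v0}
  B1 = {u1, v1}
  B2 = {u2, u3, v2, v3}
  B3 = {u4, v4}
u0 ∈ B0, v0 ∈ B0 → same block
Bisimilar ⇒ trace-equivalent.

YES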